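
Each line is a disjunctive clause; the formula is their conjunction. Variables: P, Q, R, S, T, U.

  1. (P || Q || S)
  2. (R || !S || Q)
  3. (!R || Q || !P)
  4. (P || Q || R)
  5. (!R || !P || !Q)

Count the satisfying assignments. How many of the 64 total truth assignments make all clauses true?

32

Case analysis on Q and P:
  Q=1, P=1: forces R=0; S, T, U free → 2^3 = 8.
  Q=1, P=0: R, S, T, U free → 2^4 = 16.
  Q=0, P=1: remaining (R,S,T,U) ∈ {(0,0,0,0); (0,0,0,1); (0,0,1,0); (0,0,1,1)} — 4.
  Q=0, P=0: remaining (R,S,T,U) ∈ {(1,1,0,0); (1,1,0,1); (1,1,1,0); (1,1,1,1)} — 4.
Total: 8 + 16 + 4 + 4 = 32.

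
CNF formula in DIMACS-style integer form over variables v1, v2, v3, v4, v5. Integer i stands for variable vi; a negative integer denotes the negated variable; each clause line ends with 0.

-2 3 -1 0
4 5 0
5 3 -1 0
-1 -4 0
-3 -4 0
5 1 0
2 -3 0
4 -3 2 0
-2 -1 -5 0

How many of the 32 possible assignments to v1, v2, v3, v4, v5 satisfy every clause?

Satisfying assignments:
  v1=0 v2=0 v3=0 v4=0 v5=1
  v1=0 v2=0 v3=0 v4=1 v5=1
  v1=0 v2=1 v3=0 v4=0 v5=1
  v1=0 v2=1 v3=0 v4=1 v5=1
  v1=0 v2=1 v3=1 v4=0 v5=1
  v1=1 v2=0 v3=0 v4=0 v5=1
That's 6 in total.

6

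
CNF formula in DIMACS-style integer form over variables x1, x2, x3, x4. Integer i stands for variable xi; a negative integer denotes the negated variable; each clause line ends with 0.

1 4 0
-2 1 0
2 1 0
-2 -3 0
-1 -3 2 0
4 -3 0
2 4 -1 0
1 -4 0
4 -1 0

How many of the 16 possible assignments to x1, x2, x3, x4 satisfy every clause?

The models are:
  x1=1 x2=0 x3=0 x4=1
  x1=1 x2=1 x3=0 x4=1
Count: 2.

2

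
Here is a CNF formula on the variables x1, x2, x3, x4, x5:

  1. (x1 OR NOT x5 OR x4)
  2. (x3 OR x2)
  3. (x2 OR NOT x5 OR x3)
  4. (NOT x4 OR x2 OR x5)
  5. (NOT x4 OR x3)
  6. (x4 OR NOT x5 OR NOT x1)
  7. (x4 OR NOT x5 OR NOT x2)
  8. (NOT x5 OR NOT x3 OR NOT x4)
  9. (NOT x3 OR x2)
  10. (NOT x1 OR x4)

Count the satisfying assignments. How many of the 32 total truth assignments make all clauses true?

4

The models are:
  x1=0 x2=1 x3=0 x4=0 x5=0
  x1=0 x2=1 x3=1 x4=0 x5=0
  x1=0 x2=1 x3=1 x4=1 x5=0
  x1=1 x2=1 x3=1 x4=1 x5=0
Count: 4.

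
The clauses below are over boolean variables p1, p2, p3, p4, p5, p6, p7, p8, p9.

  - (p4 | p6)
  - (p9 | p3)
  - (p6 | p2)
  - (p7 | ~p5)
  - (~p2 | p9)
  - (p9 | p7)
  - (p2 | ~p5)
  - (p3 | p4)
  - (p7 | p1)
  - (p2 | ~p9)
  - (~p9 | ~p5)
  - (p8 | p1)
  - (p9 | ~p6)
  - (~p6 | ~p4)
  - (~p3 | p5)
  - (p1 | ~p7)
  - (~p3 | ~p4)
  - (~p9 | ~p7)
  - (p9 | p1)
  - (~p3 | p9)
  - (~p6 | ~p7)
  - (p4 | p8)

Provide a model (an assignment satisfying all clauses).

p1 occurs only positively in the remaining clauses — set p1 = True.
p8 occurs only positively in the remaining clauses — set p8 = True.
Set p2 = True and propagate.
  then p9 is forced to True.
  then p5 is forced to False.
  then p3 is forced to False.
  then p4 is forced to True.
  then p6 is forced to False.
  then p7 is forced to False.
Every clause has at least one true literal under this assignment.

p1=True  p2=True  p3=False  p4=True  p5=False  p6=False  p7=False  p8=True  p9=True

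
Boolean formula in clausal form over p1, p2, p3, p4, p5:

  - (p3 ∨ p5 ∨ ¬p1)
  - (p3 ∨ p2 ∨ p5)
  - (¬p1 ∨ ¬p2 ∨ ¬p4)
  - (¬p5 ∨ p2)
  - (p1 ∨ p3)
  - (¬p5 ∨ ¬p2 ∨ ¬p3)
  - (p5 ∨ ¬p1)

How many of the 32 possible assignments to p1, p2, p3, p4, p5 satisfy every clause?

5

Satisfying assignments:
  p1=F p2=F p3=T p4=F p5=F
  p1=F p2=F p3=T p4=T p5=F
  p1=F p2=T p3=T p4=F p5=F
  p1=F p2=T p3=T p4=T p5=F
  p1=T p2=T p3=F p4=F p5=T
That's 5 in total.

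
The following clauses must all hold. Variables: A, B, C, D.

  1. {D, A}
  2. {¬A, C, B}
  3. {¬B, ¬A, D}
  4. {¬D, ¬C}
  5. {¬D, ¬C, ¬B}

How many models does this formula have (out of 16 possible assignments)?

Satisfying assignments:
  A=0 B=0 C=0 D=1
  A=0 B=1 C=0 D=1
  A=1 B=0 C=1 D=0
  A=1 B=1 C=0 D=1
That's 4 in total.

4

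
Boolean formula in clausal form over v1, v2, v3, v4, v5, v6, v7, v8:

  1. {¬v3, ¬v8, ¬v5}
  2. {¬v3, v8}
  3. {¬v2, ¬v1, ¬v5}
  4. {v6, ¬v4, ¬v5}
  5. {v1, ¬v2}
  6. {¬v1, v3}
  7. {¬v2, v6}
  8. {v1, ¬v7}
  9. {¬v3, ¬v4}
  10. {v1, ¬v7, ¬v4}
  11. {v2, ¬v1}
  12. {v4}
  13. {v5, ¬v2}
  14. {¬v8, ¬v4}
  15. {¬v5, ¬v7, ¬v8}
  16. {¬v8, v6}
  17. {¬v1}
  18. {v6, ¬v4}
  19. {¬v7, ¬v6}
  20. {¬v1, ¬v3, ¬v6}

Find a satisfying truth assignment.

(v4) is a unit clause, so v4 = True.
The clause (¬v3) is unit: v3 must be False.
Unit propagation: (¬v1) forces v1 = False.
The clause (¬v2) is unit: v2 must be False.
(¬v7) is a unit clause, so v7 = False.
The clause (¬v8) is unit: v8 must be False.
The clause (v6) is unit: v6 must be True.
v5 is now unconstrained; take v5 = True.

v1 = F  v2 = F  v3 = F  v4 = T  v5 = T  v6 = T  v7 = F  v8 = F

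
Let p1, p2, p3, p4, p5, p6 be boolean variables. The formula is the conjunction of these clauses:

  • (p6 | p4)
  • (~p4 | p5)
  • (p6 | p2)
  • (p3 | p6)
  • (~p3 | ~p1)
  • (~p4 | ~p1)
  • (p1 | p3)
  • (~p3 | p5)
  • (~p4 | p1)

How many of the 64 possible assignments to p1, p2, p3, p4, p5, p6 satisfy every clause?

The models are:
  p1=F p2=F p3=T p4=F p5=T p6=T
  p1=F p2=T p3=T p4=F p5=T p6=T
  p1=T p2=F p3=F p4=F p5=F p6=T
  p1=T p2=F p3=F p4=F p5=T p6=T
  p1=T p2=T p3=F p4=F p5=F p6=T
  p1=T p2=T p3=F p4=F p5=T p6=T
That's 6 in total.

6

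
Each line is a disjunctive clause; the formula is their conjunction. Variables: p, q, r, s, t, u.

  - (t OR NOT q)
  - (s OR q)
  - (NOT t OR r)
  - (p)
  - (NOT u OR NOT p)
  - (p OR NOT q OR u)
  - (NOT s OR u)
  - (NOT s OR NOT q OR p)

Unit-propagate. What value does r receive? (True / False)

(p) stands alone — p = True.
(NOT u OR NOT p) with p = True leaves only NOT u, so u = False.
(NOT s OR u): since u = False, the clause reduces to (NOT s). s = False.
(q OR s) with s = False leaves only q, so q = True.
(t OR NOT q) with q = True leaves only t, so t = True.
From (NOT t OR r) and t = True: r = True.

True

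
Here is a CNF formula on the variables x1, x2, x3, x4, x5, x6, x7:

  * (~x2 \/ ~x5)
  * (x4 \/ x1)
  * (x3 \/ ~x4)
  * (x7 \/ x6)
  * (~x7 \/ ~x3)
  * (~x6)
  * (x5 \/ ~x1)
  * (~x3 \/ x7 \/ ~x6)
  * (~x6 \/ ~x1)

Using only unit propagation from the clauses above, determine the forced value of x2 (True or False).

(~x6) is a unit clause: x6 = False.
(x7 \/ x6) with x6 = False leaves only x7, so x7 = True.
(~x7 \/ ~x3): since x7 = True, the clause reduces to (~x3). x3 = False.
(x3 \/ ~x4) with x3 = False leaves only ~x4, so x4 = False.
(x1 \/ x4) with x4 = False leaves only x1, so x1 = True.
(~x1 \/ x5) with x1 = True leaves only x5, so x5 = True.
In (~x2 \/ ~x5), ~x5 is now false; ~x2 must hold, so x2 = False.

False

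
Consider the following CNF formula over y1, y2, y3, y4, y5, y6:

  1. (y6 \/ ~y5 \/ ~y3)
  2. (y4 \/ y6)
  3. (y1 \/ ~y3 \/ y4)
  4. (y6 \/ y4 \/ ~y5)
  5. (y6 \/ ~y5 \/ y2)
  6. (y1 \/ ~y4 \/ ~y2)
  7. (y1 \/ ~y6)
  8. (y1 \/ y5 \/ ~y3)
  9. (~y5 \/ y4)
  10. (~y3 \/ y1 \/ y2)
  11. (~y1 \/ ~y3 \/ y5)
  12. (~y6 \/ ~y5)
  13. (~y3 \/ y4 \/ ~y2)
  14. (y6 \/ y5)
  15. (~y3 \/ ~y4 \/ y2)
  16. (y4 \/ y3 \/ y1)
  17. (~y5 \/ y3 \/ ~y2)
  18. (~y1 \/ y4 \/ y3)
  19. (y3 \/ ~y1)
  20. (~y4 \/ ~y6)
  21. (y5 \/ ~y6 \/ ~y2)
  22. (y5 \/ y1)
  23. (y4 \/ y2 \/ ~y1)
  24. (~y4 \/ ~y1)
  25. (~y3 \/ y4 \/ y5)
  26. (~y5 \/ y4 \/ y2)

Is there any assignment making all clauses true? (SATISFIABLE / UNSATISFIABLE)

y4 = True:
  propagation gives y6=False, y5=True, y3=False, y2=True; an empty clause results — contradiction.
y4 = False:
  propagation gives y6=True, y1=True, y5=False, y3=False; an empty clause results — contradiction.
Every branch closes, so no satisfying assignment exists.

UNSATISFIABLE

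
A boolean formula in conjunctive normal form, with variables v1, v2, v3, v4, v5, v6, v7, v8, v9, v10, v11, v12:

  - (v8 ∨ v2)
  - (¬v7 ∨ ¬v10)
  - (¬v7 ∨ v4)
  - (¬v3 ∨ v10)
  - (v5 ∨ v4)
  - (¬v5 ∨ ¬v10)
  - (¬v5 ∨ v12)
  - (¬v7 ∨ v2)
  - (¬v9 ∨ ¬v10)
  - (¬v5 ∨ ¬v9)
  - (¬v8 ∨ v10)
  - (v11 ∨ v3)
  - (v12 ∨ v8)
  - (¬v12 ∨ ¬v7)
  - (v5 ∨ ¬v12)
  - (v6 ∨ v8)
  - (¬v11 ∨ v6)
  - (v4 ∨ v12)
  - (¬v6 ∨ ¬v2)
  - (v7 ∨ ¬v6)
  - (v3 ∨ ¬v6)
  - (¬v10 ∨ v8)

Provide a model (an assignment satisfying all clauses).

v1=False, v2=False, v3=True, v4=True, v5=False, v6=False, v7=False, v8=True, v9=False, v10=True, v11=False, v12=False

Check each clause:
  1. (v8 ∨ v2) — v8 is true.
  2. (¬v7 ∨ ¬v10) — ¬v7 is true.
  3. (v4 ∨ ¬v7) — ¬v7 is true.
  4. (¬v3 ∨ v10) — v10 is true.
  5. (v5 ∨ v4) — v4 is true.
  6. (¬v5 ∨ ¬v10) — ¬v5 is true.
  7. (v12 ∨ ¬v5) — ¬v5 is true.
  8. (¬v7 ∨ v2) — ¬v7 is true.
  9. (¬v10 ∨ ¬v9) — ¬v9 is true.
  10. (¬v9 ∨ ¬v5) — ¬v5 is true.
  11. (v10 ∨ ¬v8) — v10 is true.
  12. (v11 ∨ v3) — v3 is true.
  13. (v8 ∨ v12) — v8 is true.
  14. (¬v7 ∨ ¬v12) — ¬v7 is true.
  15. (¬v12 ∨ v5) — ¬v12 is true.
  16. (v6 ∨ v8) — v8 is true.
  17. (¬v11 ∨ v6) — ¬v11 is true.
  18. (v4 ∨ v12) — v4 is true.
  19. (¬v2 ∨ ¬v6) — ¬v6 is true.
  20. (v7 ∨ ¬v6) — ¬v6 is true.
  21. (¬v6 ∨ v3) — ¬v6 is true.
  22. (v8 ∨ ¬v10) — v8 is true.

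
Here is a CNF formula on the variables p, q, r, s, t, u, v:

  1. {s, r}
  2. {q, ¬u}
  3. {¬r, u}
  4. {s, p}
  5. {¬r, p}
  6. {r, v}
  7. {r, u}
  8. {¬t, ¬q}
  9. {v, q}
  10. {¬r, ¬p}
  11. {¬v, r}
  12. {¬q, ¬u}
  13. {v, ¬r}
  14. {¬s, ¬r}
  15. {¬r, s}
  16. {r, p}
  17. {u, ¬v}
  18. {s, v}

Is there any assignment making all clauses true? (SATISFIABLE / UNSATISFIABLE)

UNSATISFIABLE

r = True:
  propagation gives u=True, q=True; an empty clause results — contradiction.
r = False:
  propagation gives s=True, v=True; an empty clause results — contradiction.
Every branch closes, so no satisfying assignment exists.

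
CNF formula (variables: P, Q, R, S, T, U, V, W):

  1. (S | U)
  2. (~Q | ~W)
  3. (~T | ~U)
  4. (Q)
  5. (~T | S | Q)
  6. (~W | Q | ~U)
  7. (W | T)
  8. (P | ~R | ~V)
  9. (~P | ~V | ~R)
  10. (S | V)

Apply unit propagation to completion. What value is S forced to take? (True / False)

True

(Q) is a unit clause: Q = True.
(~W | ~Q): since Q = True, the clause reduces to (~W). W = False.
From (W | T) and W = False: T = True.
(~U | ~T): since T = True, the clause reduces to (~U). U = False.
From (U | S) and U = False: S = True.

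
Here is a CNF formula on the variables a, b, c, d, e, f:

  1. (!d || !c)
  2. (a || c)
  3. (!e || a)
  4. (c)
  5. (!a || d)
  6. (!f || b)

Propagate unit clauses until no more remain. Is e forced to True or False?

(c) is a unit clause: c = True.
(!c || !d): since c = True, the clause reduces to (!d). d = False.
From (!a || d) and d = False: a = False.
(a || !e) with a = False leaves only !e, so e = False.

False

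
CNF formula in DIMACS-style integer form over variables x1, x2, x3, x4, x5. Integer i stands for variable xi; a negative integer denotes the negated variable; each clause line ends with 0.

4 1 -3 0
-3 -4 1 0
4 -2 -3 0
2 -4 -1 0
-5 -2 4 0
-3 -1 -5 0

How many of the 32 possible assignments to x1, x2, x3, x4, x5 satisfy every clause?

Split on x4, then x1.
  x4=T, x1=T: remaining (x2,x3,x5) ∈ {(T,F,F); (T,F,T); (T,T,F)} — 3.
  x4=T, x1=F: remaining (x2,x3,x5) ∈ {(F,F,F); (F,F,T); (T,F,F); (T,F,T)} — 4.
  x4=F, x1=T: remaining (x2,x3,x5) ∈ {(F,F,F); (F,F,T); (F,T,F); (T,F,F)} — 4.
  x4=F, x1=F: remaining (x2,x3,x5) ∈ {(F,F,F); (F,F,T); (T,F,F)} — 3.
Total: 3 + 4 + 4 + 3 = 14.

14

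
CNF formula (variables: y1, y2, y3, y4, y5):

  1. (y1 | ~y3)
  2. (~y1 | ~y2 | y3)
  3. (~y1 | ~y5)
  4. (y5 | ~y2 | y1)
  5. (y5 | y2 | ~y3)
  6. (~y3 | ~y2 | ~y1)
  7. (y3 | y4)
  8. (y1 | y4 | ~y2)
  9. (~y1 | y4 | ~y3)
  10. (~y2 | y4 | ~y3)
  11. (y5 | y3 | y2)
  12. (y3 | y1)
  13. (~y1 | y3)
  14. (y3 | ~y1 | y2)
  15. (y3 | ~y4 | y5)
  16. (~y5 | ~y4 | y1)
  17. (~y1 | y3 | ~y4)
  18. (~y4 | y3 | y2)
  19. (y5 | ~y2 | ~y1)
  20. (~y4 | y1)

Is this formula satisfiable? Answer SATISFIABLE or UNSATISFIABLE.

y1 = True:
  propagation gives y5=False, y3=True, y2=True; an empty clause results — contradiction.
y1 = False:
  propagation gives y3=False; an empty clause results — contradiction.
Every branch closes, so no satisfying assignment exists.

UNSATISFIABLE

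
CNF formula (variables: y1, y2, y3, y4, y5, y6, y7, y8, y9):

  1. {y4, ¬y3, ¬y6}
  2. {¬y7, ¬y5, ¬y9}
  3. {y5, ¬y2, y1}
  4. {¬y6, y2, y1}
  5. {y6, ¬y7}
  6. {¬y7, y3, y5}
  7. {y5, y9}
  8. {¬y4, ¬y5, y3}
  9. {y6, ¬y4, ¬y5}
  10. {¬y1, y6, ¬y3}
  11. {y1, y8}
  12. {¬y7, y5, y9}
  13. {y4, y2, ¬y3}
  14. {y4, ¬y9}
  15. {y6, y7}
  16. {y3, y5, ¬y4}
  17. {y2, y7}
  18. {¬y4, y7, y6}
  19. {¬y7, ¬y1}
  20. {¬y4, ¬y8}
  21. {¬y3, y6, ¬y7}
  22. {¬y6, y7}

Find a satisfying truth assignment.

Try y1 = False.
  then y8 is forced to True.
  then y4 is forced to False.
  then y9 is forced to False.
  then y5 is forced to True.
Try y2 = True.
For the remaining variables, y3 = False, y6 = True, y7 = True works.

y1=False, y2=True, y3=False, y4=False, y5=True, y6=True, y7=True, y8=True, y9=False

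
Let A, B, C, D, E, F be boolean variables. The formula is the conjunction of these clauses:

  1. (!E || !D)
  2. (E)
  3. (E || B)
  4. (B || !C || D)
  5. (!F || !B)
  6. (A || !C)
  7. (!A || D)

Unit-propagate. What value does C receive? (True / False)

False

(E) stands alone — E = True.
In (!E || !D), !E is now false; !D must hold, so D = False.
From (D || !A) and D = False: A = False.
(!C || A) with A = False leaves only !C, so C = False.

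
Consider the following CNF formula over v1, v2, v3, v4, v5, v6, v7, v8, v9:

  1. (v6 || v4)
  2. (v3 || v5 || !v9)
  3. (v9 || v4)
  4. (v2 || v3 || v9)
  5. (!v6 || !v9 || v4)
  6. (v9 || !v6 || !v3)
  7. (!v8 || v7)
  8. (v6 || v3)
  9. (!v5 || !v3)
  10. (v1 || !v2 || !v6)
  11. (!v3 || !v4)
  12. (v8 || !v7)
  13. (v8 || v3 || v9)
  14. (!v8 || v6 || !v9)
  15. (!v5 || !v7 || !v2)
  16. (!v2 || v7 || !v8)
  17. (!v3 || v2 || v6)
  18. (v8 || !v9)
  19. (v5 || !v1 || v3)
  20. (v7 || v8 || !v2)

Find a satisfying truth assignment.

v1 = False, v2 = False, v3 = False, v4 = True, v5 = True, v6 = True, v7 = True, v8 = True, v9 = True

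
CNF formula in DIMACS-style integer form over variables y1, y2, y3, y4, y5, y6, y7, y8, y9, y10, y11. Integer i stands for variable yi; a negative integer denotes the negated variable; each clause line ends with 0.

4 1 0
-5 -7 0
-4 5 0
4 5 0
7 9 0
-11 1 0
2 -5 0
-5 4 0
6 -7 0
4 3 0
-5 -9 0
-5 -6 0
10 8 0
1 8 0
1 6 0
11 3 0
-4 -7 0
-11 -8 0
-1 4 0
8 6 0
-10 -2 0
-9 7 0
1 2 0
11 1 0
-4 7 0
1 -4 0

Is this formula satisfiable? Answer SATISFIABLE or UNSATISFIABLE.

UNSATISFIABLE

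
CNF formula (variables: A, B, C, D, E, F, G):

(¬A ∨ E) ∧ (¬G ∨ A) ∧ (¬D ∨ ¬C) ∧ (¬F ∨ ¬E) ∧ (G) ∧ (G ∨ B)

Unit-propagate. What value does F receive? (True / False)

False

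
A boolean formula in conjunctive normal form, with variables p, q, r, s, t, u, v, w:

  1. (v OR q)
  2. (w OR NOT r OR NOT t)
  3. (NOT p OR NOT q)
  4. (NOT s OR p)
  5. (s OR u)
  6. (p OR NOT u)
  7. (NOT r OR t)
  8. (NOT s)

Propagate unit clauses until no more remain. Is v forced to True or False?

Unit clause (NOT s) sets s = False.
In (u OR s), s is now false; u must hold, so u = True.
(p OR NOT u) with u = True leaves only p, so p = True.
(NOT q OR NOT p): since p = True, the clause reduces to (NOT q). q = False.
From (v OR q) and q = False: v = True.

True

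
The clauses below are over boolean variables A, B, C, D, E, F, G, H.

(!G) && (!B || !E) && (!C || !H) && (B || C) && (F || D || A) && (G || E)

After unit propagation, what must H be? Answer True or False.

False

(!G) stands alone — G = False.
(E || G): since G = False, the clause reduces to (E). E = True.
(!E || !B): since E = True, the clause reduces to (!B). B = False.
In (C || B), B is now false; C must hold, so C = True.
(!C || !H) with C = True leaves only !H, so H = False.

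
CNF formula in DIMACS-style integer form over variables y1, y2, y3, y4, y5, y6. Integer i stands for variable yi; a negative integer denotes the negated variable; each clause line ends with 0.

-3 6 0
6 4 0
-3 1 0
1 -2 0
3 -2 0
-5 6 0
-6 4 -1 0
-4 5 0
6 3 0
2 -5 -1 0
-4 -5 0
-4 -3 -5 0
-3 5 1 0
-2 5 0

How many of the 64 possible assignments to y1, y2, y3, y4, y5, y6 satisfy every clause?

Satisfying assignments:
  y1=F y2=F y3=F y4=F y5=F y6=T
  y1=F y2=F y3=F y4=F y5=T y6=T
Count: 2.

2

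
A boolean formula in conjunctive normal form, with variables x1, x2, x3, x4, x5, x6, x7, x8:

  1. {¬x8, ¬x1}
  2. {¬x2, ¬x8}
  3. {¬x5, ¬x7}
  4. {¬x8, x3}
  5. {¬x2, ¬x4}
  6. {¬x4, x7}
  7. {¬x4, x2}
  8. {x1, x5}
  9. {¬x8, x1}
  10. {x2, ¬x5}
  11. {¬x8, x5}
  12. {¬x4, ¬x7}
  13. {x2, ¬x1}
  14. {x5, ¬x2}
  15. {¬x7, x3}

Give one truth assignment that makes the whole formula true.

x3 occurs only positively in the remaining clauses — set x3 = True.
Pure literal: x4 appears only negated; assign x4 = False.
Branch on x1: take x1 = True.
  then x8 is forced to False.
  then x2 is forced to True.
  then x5 is forced to True.
  then x7 is forced to False.
x6 is now unconstrained; take x6 = True.
Every clause has at least one true literal under this assignment.

x1 = 1, x2 = 1, x3 = 1, x4 = 0, x5 = 1, x6 = 1, x7 = 0, x8 = 0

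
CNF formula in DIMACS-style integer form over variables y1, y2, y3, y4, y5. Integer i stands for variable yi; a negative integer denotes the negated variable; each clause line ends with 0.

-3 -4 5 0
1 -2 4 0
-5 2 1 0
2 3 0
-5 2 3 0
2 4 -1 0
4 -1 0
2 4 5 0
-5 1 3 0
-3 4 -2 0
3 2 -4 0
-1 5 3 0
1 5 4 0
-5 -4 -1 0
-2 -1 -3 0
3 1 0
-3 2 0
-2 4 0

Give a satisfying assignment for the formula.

y1 = False, y2 = True, y3 = True, y4 = True, y5 = True

Try y1 = False.
  then y3 is forced to True.
  then y2 is forced to True.
  then y4 is forced to True.
  then y5 is forced to True.
Check each clause:
  1. (y5 \/ ~y4 \/ ~y3) — y5 is true.
  2. (y4 \/ ~y2 \/ y1) — y4 is true.
  3. (y2 \/ y1 \/ ~y5) — y2 is true.
  4. (y2 \/ y3) — y2 is true.
  5. (y3 \/ ~y5 \/ y2) — y2 is true.
  6. (y2 \/ ~y1 \/ y4) — y2 is true.
  7. (y4 \/ ~y1) — y4 is true.
  8. (y5 \/ y2 \/ y4) — y2 is true.
  9. (y1 \/ ~y5 \/ y3) — y3 is true.
  10. (~y2 \/ ~y3 \/ y4) — y4 is true.
  11. (y3 \/ ~y4 \/ y2) — y2 is true.
  12. (~y1 \/ y5 \/ y3) — y3 is true.
  13. (y5 \/ y4 \/ y1) — y4 is true.
  14. (~y4 \/ ~y5 \/ ~y1) — ~y1 is true.
  15. (~y2 \/ ~y3 \/ ~y1) — ~y1 is true.
  16. (y3 \/ y1) — y3 is true.
  17. (~y3 \/ y2) — y2 is true.
  18. (~y2 \/ y4) — y4 is true.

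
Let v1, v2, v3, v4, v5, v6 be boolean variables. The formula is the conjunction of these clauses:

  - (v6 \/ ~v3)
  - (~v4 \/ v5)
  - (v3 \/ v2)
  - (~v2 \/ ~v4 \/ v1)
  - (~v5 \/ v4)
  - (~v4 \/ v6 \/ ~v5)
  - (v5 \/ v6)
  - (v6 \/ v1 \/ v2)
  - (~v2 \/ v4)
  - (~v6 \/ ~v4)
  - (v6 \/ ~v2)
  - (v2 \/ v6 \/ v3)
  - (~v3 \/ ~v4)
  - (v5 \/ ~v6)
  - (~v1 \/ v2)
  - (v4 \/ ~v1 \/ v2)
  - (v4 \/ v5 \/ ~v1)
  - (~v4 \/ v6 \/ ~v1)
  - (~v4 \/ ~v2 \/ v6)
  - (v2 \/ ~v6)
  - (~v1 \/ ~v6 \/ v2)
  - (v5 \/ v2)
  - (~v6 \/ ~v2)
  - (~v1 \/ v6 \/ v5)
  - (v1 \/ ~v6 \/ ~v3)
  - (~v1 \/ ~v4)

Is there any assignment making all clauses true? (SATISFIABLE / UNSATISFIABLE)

UNSATISFIABLE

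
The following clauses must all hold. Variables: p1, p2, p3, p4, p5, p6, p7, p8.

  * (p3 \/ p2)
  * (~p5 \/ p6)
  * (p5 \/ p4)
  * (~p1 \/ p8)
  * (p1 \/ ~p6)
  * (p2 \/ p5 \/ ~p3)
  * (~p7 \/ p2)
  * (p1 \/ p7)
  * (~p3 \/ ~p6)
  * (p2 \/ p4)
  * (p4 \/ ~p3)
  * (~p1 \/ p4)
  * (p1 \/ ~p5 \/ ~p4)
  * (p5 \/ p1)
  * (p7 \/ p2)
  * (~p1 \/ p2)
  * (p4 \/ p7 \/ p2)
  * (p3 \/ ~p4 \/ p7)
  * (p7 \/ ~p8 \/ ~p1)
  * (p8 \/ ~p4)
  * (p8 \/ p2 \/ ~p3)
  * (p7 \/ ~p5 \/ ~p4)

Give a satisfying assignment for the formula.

p2 occurs only positively in the remaining clauses — set p2 = True.
Branch on p1: take p1 = True.
  then p8 is forced to True.
  then p4 is forced to True.
  then p7 is forced to True.
Set p3 = False and propagate.
The remaining clauses are satisfied by p5 = True, p6 = True.
Every clause has at least one true literal under this assignment.

p1=True, p2=True, p3=False, p4=True, p5=True, p6=True, p7=True, p8=True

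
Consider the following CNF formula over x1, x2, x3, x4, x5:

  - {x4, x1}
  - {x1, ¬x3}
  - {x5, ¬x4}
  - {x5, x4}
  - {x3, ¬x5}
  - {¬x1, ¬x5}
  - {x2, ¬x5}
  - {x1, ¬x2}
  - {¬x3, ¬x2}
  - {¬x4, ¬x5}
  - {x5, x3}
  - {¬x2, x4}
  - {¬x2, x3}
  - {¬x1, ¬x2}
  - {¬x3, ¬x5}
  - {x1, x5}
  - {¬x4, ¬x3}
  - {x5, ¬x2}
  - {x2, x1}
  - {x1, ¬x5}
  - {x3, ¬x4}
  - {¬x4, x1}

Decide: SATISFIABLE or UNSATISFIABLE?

UNSATISFIABLE

x5 = True:
  propagation gives x3=True; an empty clause results — contradiction.
x5 = False:
  propagation gives x4=False; an empty clause results — contradiction.
Every branch closes, so no satisfying assignment exists.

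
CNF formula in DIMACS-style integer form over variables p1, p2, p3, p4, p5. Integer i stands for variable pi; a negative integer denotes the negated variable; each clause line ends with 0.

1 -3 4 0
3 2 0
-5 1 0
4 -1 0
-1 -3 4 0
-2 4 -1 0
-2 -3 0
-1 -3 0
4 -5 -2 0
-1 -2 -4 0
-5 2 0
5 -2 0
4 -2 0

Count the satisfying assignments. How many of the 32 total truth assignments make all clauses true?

Satisfying assignments:
  p1=F p2=F p3=T p4=T p5=F
That's 1 in total.

1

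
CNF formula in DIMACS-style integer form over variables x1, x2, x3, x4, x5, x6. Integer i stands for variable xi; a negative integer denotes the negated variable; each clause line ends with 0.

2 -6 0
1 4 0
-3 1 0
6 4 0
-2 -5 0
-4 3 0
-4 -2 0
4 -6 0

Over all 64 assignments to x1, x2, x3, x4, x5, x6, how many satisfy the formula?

2

The models are:
  x1=T x2=F x3=T x4=T x5=F x6=F
  x1=T x2=F x3=T x4=T x5=T x6=F
That's 2 in total.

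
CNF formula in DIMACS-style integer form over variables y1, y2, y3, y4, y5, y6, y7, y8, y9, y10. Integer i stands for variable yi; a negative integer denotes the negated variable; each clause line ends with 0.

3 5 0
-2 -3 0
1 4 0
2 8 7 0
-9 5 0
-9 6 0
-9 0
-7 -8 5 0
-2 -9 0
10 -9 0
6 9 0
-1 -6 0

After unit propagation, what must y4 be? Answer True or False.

Unit clause (!y9) sets y9 = False.
(y6 || y9): since y9 = False, the clause reduces to (y6). y6 = True.
From (!y1 || !y6) and y6 = True: y1 = False.
In (y1 || y4), y1 is now false; y4 must hold, so y4 = True.

True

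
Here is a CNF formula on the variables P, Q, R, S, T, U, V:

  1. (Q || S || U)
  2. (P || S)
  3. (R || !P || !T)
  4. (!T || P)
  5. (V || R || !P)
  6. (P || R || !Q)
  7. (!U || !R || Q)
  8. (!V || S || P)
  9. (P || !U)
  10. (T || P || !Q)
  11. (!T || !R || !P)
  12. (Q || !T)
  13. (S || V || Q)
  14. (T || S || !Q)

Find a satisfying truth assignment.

Pure literal: S appears only positively; assign S = True.
Set P = False and propagate.
  then T is forced to False.
  then U is forced to False.
  then Q is forced to False.
R, V are now unconstrained; take R = True, V = True.

P=F, Q=F, R=T, S=T, T=F, U=F, V=T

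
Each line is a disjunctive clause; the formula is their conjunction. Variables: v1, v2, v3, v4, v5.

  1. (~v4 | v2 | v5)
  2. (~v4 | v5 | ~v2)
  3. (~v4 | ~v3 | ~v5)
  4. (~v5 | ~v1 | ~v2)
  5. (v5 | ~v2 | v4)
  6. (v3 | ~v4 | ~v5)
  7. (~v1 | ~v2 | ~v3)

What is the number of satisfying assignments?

Split on v5, then v2.
  v5=T, v2=T: remaining (v1,v3,v4) ∈ {(F,F,F); (F,T,F)} — 2.
  v5=T, v2=F: remaining (v1,v3,v4) ∈ {(F,F,F); (F,T,F); (T,F,F); (T,T,F)} — 4.
  v5=F, v2=T: a clause becomes empty — 0.
  v5=F, v2=F: remaining (v1,v3,v4) ∈ {(F,F,F); (F,T,F); (T,F,F); (T,T,F)} — 4.
Total: 2 + 4 + 0 + 4 = 10.

10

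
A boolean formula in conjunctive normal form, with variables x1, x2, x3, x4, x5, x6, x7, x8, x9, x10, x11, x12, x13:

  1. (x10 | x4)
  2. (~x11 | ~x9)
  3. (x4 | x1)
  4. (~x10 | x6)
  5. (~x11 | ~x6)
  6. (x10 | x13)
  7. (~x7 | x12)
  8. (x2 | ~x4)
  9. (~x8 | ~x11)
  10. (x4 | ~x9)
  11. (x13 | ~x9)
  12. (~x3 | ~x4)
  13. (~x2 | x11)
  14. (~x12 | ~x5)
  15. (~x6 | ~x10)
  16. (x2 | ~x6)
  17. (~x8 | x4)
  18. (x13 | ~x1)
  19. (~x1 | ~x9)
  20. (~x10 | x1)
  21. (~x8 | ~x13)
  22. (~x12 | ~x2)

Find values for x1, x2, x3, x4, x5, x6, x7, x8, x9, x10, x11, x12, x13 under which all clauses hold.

x1=False, x2=True, x3=False, x4=True, x5=False, x6=False, x7=False, x8=False, x9=False, x10=False, x11=True, x12=False, x13=True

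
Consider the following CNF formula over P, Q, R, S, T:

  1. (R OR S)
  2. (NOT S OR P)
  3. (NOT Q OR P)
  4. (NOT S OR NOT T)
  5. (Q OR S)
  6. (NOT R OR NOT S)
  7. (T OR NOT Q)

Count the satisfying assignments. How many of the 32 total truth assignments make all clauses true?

Satisfying assignments:
  P=T Q=F R=F S=T T=F
  P=T Q=T R=T S=F T=T
Count: 2.

2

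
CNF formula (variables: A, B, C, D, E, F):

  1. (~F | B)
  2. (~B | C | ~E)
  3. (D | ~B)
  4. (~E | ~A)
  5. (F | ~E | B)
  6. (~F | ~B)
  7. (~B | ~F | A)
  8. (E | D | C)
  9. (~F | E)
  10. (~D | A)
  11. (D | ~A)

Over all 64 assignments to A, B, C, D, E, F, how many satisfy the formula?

The models are:
  A=0 B=0 C=1 D=0 E=0 F=0
  A=1 B=0 C=0 D=1 E=0 F=0
  A=1 B=0 C=1 D=1 E=0 F=0
  A=1 B=1 C=0 D=1 E=0 F=0
  A=1 B=1 C=1 D=1 E=0 F=0
Count: 5.

5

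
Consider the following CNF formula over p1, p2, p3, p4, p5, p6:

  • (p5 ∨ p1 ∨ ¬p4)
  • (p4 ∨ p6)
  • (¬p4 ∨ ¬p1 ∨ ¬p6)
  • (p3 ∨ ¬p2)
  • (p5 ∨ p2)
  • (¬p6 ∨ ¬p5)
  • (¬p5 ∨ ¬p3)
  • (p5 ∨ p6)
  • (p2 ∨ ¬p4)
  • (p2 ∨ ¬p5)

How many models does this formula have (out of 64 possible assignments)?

The models are:
  p1=F p2=T p3=T p4=F p5=F p6=T
  p1=T p2=T p3=T p4=F p5=F p6=T
Count: 2.

2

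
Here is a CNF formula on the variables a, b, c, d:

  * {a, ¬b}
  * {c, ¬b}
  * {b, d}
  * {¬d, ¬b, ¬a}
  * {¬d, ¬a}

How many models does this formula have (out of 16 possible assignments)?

3

Satisfying assignments:
  a=F b=F c=F d=T
  a=F b=F c=T d=T
  a=T b=T c=T d=F
That's 3 in total.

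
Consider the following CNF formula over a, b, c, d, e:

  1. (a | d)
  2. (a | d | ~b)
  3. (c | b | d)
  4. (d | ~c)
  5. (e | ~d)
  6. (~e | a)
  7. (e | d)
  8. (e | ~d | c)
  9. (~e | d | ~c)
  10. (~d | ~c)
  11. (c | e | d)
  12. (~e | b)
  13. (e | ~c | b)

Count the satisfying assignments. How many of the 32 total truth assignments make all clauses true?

2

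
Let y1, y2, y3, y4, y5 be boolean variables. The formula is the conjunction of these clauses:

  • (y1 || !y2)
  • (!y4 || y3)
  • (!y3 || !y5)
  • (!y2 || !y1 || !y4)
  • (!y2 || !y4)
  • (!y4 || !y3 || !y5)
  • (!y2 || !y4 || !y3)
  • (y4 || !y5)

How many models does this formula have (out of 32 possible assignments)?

Split on y4, then y2.
  y4=T, y2=T: a clause becomes empty — 0.
  y4=T, y2=F: remaining (y1,y3,y5) ∈ {(F,T,F); (T,T,F)} — 2.
  y4=F, y2=T: remaining (y1,y3,y5) ∈ {(T,F,F); (T,T,F)} — 2.
  y4=F, y2=F: remaining (y1,y3,y5) ∈ {(F,F,F); (F,T,F); (T,F,F); (T,T,F)} — 4.
Total: 0 + 2 + 2 + 4 = 8.

8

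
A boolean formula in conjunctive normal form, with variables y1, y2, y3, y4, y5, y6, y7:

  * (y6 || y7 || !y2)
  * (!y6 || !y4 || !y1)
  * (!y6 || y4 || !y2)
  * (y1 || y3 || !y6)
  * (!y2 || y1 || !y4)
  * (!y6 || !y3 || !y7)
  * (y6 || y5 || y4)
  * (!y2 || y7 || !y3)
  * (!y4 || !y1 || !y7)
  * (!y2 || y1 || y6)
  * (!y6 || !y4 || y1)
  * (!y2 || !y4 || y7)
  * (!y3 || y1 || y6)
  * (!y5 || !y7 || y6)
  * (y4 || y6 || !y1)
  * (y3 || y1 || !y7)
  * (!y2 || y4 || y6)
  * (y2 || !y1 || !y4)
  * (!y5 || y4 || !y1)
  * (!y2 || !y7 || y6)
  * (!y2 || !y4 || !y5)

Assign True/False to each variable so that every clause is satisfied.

y1 = F, y2 = F, y3 = F, y4 = T, y5 = T, y6 = F, y7 = F

Try y1 = False.
Branch on y2: take y2 = False.
Set y3 = False and propagate.
  then y6 is forced to False.
  then y7 is forced to False.
The remaining clauses are satisfied by y4 = True, y5 = True.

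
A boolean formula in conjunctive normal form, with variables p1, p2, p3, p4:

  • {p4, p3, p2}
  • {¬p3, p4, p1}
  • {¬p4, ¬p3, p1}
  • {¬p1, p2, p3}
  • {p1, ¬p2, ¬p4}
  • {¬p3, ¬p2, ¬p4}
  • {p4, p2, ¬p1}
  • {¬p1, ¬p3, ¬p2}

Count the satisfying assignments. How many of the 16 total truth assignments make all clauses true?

Satisfying assignments:
  p1=0 p2=0 p3=0 p4=1
  p1=0 p2=1 p3=0 p4=0
  p1=1 p2=0 p3=1 p4=1
  p1=1 p2=1 p3=0 p4=0
  p1=1 p2=1 p3=0 p4=1
Count: 5.

5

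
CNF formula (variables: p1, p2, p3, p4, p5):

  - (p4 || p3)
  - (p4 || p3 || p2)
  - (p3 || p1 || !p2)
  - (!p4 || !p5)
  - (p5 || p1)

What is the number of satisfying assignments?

10

Case analysis on p3 and p4:
  p3=1, p4=1: remaining (p1,p2,p5) ∈ {(1,0,0); (1,1,0)} — 2.
  p3=1, p4=0: p2 free; 3 ways for (p1,p5) × 2^1 = 6.
  p3=0, p4=1: remaining (p1,p2,p5) ∈ {(1,0,0); (1,1,0)} — 2.
  p3=0, p4=0: a clause becomes empty — 0.
Total: 2 + 6 + 2 + 0 = 10.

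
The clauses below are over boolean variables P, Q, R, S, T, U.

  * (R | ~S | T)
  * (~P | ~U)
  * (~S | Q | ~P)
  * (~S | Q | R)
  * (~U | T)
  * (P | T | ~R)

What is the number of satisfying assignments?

27

Split on P, then R.
  P=1, R=1: T free; 3 ways for (Q,S,U) × 2^1 = 6.
  P=1, R=0: 5 of the 16 assignments to (Q,S,T,U) work.
  P=0, R=1: forces T=1; Q, S, U free → 2^3 = 8.
  P=0, R=0: 8 of the 16 assignments to (Q,S,T,U) work.
Total: 6 + 5 + 8 + 8 = 27.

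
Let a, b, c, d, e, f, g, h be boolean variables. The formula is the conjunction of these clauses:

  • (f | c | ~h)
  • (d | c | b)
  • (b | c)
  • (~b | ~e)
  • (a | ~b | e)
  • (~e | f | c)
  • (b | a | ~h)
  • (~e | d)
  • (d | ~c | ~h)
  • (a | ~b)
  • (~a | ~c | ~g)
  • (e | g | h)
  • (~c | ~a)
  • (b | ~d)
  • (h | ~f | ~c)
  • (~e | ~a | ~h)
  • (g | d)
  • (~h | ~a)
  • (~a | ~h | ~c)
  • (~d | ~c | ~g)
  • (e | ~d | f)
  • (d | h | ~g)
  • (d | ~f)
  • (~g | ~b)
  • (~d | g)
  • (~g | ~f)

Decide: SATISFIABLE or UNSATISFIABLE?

UNSATISFIABLE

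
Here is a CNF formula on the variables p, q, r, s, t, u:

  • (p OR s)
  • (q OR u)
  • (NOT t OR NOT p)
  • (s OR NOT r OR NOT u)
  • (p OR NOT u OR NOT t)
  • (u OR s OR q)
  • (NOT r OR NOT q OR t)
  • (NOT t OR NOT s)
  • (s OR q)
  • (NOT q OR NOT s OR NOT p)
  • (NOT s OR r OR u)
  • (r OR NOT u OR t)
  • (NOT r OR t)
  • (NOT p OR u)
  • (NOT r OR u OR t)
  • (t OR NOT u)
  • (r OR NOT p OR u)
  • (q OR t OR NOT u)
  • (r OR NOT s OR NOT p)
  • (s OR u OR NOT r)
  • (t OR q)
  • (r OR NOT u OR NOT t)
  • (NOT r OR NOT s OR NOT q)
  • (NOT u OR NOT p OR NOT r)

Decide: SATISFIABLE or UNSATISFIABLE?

UNSATISFIABLE

u = True:
  propagation gives t=True, p=False; an empty clause results — contradiction.
u = False:
  propagation gives q=True, p=False, s=True, t=False; an empty clause results — contradiction.
Every branch closes, so no satisfying assignment exists.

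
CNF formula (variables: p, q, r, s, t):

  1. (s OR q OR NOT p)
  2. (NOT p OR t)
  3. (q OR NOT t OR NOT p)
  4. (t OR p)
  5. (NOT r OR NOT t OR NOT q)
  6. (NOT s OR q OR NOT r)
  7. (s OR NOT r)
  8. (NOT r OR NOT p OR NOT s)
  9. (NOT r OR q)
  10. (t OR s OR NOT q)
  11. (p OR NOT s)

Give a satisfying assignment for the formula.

p=1  q=1  r=0  s=1  t=1

Check each clause:
  1. (s OR q OR NOT p) — q is true.
  2. (NOT p OR t) — t is true.
  3. (NOT p OR q OR NOT t) — q is true.
  4. (p OR t) — p is true.
  5. (NOT q OR NOT t OR NOT r) — NOT r is true.
  6. (q OR NOT s OR NOT r) — q is true.
  7. (NOT r OR s) — s is true.
  8. (NOT s OR NOT p OR NOT r) — NOT r is true.
  9. (NOT r OR q) — q is true.
  10. (s OR t OR NOT q) — s is true.
  11. (p OR NOT s) — p is true.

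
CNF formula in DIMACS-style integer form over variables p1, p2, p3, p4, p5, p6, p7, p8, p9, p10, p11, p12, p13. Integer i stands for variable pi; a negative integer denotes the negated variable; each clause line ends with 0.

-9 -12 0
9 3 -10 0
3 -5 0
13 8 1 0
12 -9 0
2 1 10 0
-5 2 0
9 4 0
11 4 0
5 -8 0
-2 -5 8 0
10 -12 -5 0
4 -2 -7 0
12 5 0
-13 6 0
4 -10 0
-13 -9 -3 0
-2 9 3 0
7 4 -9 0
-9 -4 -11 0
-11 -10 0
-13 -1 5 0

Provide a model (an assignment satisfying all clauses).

p1=T, p2=T, p3=T, p4=T, p5=T, p6=T, p7=T, p8=T, p9=F, p10=T, p11=F, p12=F, p13=F

Check each clause:
  1. (~p9 | ~p12) — ~p12 is true.
  2. (~p10 | p3 | p9) — p3 is true.
  3. (p3 | ~p5) — p3 is true.
  4. (p13 | p1 | p8) — p8 is true.
  5. (p12 | ~p9) — ~p9 is true.
  6. (p10 | p1 | p2) — p1 is true.
  7. (p2 | ~p5) — p2 is true.
  8. (p9 | p4) — p4 is true.
  9. (p4 | p11) — p4 is true.
  10. (p5 | ~p8) — p5 is true.
  11. (~p5 | p8 | ~p2) — p8 is true.
  12. (~p12 | ~p5 | p10) — p10 is true.
  13. (~p7 | ~p2 | p4) — p4 is true.
  14. (p12 | p5) — p5 is true.
  15. (~p13 | p6) — ~p13 is true.
  16. (~p10 | p4) — p4 is true.
  17. (~p9 | ~p13 | ~p3) — ~p13 is true.
  18. (p3 | ~p2 | p9) — p3 is true.
  19. (~p9 | p4 | p7) — p7 is true.
  20. (~p9 | ~p11 | ~p4) — ~p11 is true.
  21. (~p11 | ~p10) — ~p11 is true.
  22. (~p1 | p5 | ~p13) — ~p13 is true.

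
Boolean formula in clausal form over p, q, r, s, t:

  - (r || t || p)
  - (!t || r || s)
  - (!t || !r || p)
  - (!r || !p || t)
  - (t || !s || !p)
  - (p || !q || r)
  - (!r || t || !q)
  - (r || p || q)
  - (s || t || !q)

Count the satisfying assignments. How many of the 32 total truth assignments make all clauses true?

9

Case analysis on r and t:
  r=1, t=1: remaining (p,q,s) ∈ {(1,0,0); (1,0,1); (1,1,0); (1,1,1)} — 4.
  r=1, t=0: remaining (p,q,s) ∈ {(0,0,0); (0,0,1)} — 2.
  r=0, t=1: remaining (p,q,s) ∈ {(1,0,1); (1,1,1)} — 2.
  r=0, t=0: remaining (p,q,s) ∈ {(1,0,0)} — 1.
Total: 4 + 2 + 2 + 1 = 9.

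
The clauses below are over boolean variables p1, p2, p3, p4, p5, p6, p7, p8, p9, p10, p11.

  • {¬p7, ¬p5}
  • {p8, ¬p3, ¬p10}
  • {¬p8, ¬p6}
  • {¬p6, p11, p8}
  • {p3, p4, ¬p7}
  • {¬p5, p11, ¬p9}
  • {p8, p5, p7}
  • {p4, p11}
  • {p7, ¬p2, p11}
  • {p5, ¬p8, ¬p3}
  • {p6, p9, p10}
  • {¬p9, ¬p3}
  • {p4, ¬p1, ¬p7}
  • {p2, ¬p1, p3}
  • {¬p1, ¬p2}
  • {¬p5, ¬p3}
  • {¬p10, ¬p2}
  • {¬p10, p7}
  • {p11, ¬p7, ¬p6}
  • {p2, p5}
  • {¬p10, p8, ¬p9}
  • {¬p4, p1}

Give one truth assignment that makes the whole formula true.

p11 occurs only positively in the remaining clauses — set p11 = True.
Try p1 = False.
  then p4 is forced to False.
Try p2 = True.
  then p10 is forced to False.
Set p3 = False and propagate.
  then p7 is forced to False.
The remaining clauses are satisfied by p5 = True, p6 = True, p8 = False, p9 = True.
Check each clause:
  1. {¬p7, ¬p5} — ¬p7 is true.
  2. {¬p3, ¬p10, p8} — ¬p3 is true.
  3. {¬p6, ¬p8} — ¬p8 is true.
  4. {p11, p8, ¬p6} — p11 is true.
  5. {p3, ¬p7, p4} — ¬p7 is true.
  6. {p11, ¬p9, ¬p5} — p11 is true.
  7. {p8, p5, p7} — p5 is true.
  8. {p11, p4} — p11 is true.
  9. {p11, ¬p2, p7} — p11 is true.
  10. {p5, ¬p3, ¬p8} — ¬p8 is true.
  11. {p6, p10, p9} — p9 is true.
  12. {¬p9, ¬p3} — ¬p3 is true.
  13. {¬p7, ¬p1, p4} — ¬p7 is true.
  14. {¬p1, p3, p2} — p2 is true.
  15. {¬p1, ¬p2} — ¬p1 is true.
  16. {¬p5, ¬p3} — ¬p3 is true.
  17. {¬p10, ¬p2} — ¬p10 is true.
  18. {p7, ¬p10} — ¬p10 is true.
  19. {¬p6, ¬p7, p11} — ¬p7 is true.
  20. {p2, p5} — p2 is true.
  21. {¬p10, p8, ¬p9} — ¬p10 is true.
  22. {p1, ¬p4} — ¬p4 is true.

p1=F, p2=T, p3=F, p4=F, p5=T, p6=T, p7=F, p8=F, p9=T, p10=F, p11=T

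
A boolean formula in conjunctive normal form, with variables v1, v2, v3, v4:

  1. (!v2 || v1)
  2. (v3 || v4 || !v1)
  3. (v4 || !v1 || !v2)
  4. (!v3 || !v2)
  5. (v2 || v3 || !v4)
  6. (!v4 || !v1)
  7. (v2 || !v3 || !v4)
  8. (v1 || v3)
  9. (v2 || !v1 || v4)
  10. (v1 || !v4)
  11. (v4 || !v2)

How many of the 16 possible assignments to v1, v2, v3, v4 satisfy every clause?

1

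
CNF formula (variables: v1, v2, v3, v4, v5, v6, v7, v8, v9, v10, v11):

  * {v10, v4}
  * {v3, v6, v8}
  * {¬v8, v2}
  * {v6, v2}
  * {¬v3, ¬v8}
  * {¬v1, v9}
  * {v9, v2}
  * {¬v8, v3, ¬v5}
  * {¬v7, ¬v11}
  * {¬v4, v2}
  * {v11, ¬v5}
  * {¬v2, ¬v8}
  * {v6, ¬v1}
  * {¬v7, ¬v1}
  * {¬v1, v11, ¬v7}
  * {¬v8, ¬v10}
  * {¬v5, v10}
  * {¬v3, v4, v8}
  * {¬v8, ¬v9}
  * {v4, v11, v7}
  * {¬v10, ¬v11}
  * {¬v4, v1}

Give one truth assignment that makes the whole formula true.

v1 = True, v2 = True, v3 = False, v4 = True, v5 = False, v6 = True, v7 = False, v8 = False, v9 = True, v10 = True, v11 = False

Check each clause:
  1. {v4, v10} — v10 is true.
  2. {v3, v8, v6} — v6 is true.
  3. {v2, ¬v8} — ¬v8 is true.
  4. {v2, v6} — v2 is true.
  5. {¬v3, ¬v8} — ¬v8 is true.
  6. {v9, ¬v1} — v9 is true.
  7. {v9, v2} — v9 is true.
  8. {¬v5, ¬v8, v3} — ¬v8 is true.
  9. {¬v7, ¬v11} — ¬v7 is true.
  10. {v2, ¬v4} — v2 is true.
  11. {v11, ¬v5} — ¬v5 is true.
  12. {¬v2, ¬v8} — ¬v8 is true.
  13. {v6, ¬v1} — v6 is true.
  14. {¬v7, ¬v1} — ¬v7 is true.
  15. {v11, ¬v1, ¬v7} — ¬v7 is true.
  16. {¬v8, ¬v10} — ¬v8 is true.
  17. {¬v5, v10} — v10 is true.
  18. {v4, ¬v3, v8} — v4 is true.
  19. {¬v9, ¬v8} — ¬v8 is true.
  20. {v4, v7, v11} — v4 is true.
  21. {¬v10, ¬v11} — ¬v11 is true.
  22. {v1, ¬v4} — v1 is true.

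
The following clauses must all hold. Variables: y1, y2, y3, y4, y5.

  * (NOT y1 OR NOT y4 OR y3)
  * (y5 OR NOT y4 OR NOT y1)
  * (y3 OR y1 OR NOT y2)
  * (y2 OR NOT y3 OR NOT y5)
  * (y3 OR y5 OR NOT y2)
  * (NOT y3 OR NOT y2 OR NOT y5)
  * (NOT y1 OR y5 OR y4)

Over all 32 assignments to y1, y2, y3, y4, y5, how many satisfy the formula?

10

Split on y3, then y5.
  y3=T, y5=T: a clause becomes empty — 0.
  y3=T, y5=F: remaining (y1,y2,y4) ∈ {(F,F,F); (F,F,T); (F,T,F); (F,T,T)} — 4.
  y3=F, y5=T: remaining (y1,y2,y4) ∈ {(F,F,F); (F,F,T); (T,F,F); (T,T,F)} — 4.
  y3=F, y5=F: remaining (y1,y2,y4) ∈ {(F,F,F); (F,F,T)} — 2.
Total: 0 + 4 + 4 + 2 = 10.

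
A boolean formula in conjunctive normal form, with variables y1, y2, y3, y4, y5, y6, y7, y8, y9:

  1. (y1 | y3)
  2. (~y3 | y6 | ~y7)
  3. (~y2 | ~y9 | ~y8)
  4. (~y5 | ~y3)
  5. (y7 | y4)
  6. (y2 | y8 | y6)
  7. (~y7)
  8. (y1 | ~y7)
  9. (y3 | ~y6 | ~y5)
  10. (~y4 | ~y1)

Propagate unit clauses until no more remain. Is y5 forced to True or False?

Unit clause (~y7) sets y7 = False.
From (y4 | y7) and y7 = False: y4 = True.
(~y1 | ~y4): since y4 = True, the clause reduces to (~y1). y1 = False.
(y1 | y3) with y1 = False leaves only y3, so y3 = True.
(~y5 | ~y3) with y3 = True leaves only ~y5, so y5 = False.

False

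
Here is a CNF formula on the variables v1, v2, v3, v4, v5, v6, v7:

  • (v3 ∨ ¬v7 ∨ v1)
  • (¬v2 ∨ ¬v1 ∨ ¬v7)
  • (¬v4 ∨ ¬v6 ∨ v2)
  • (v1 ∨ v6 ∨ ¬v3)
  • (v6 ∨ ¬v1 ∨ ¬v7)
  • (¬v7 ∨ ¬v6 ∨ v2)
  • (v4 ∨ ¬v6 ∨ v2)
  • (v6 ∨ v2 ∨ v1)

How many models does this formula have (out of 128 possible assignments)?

40

Case analysis on v6 and v1:
  v6=1, v1=1: forces v2=1; v7=0; v3, v4, v5 free → 2^3 = 8.
  v6=1, v1=0: v4, v5 free; 3 ways for (v2,v3,v7) × 2^2 = 12.
  v6=0, v1=1: forces v7=0; v2, v3, v4, v5 free → 2^4 = 16.
  v6=0, v1=0: remaining (v2,v3,v4,v5,v7) ∈ {(1,0,0,0,0); (1,0,0,1,0); (1,0,1,0,0); (1,0,1,1,0)} — 4.
Total: 8 + 12 + 16 + 4 = 40.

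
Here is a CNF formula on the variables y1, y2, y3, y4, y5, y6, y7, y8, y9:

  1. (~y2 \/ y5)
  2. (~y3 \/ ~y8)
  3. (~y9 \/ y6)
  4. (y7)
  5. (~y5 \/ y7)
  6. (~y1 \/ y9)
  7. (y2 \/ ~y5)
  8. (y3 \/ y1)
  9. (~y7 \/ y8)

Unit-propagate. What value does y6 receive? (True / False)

(y7) is a unit clause: y7 = True.
(~y7 \/ y8): since y7 = True, the clause reduces to (y8). y8 = True.
In (~y3 \/ ~y8), ~y8 is now false; ~y3 must hold, so y3 = False.
From (y1 \/ y3) and y3 = False: y1 = True.
From (y9 \/ ~y1) and y1 = True: y9 = True.
(~y9 \/ y6): since y9 = True, the clause reduces to (y6). y6 = True.

True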